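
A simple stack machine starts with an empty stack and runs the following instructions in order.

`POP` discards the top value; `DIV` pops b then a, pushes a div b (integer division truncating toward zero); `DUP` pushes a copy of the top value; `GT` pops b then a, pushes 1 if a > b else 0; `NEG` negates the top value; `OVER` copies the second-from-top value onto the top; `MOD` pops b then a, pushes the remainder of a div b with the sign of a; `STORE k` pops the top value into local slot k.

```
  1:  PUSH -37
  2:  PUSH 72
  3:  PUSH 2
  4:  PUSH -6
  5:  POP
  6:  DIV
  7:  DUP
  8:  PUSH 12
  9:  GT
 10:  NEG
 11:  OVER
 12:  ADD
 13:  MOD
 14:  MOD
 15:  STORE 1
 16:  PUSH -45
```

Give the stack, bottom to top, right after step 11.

[-37, 36, -1, 36]

PUSH -37 → [-37]
PUSH 72  → [-37, 72]
PUSH 2   → [-37, 72, 2]
PUSH -6  → [-37, 72, 2, -6]
POP      → [-37, 72, 2]
DIV      → [-37, 36]
DUP      → [-37, 36, 36]
PUSH 12  → [-37, 36, 36, 12]
GT       → [-37, 36, 1]
NEG      → [-37, 36, -1]
OVER     → [-37, 36, -1, 36]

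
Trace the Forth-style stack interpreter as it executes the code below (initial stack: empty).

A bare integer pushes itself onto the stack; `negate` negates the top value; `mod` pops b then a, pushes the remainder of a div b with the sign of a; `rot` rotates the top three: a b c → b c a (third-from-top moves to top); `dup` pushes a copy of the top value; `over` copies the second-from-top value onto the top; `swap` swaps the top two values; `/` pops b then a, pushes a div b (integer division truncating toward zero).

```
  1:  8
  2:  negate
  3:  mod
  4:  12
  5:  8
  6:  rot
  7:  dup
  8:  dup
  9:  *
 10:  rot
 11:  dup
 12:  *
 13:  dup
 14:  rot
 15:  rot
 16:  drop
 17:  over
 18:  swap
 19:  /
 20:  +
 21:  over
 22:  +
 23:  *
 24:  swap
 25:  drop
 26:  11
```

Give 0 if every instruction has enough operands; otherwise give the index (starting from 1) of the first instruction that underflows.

3

8       8
negate  -8
mod  — needs 2 operands, stack has 1 → underflow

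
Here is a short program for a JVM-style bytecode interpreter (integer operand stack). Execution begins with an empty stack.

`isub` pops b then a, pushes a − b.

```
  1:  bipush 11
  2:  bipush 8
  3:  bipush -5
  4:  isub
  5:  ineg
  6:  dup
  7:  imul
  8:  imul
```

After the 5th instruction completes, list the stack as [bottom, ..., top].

[11, -13]

bipush 11  [11]
bipush 8   [11, 8]
bipush -5  [11, 8, -5]
isub       [11, 13]
ineg       [11, -13]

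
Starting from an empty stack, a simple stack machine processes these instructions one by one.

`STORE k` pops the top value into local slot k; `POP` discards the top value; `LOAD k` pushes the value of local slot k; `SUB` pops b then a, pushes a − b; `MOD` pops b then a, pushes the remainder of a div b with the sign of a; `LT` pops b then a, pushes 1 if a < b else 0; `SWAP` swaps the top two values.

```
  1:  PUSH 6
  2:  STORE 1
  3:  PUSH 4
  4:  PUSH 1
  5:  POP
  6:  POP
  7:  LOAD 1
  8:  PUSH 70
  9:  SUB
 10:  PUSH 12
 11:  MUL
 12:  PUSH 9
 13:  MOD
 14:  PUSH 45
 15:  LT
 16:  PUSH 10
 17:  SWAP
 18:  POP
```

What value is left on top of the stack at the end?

10

PUSH 6   [6]
STORE 1  []
PUSH 4   [4]
PUSH 1   [4, 1]
POP      [4]
POP      []
LOAD 1   [6]
PUSH 70  [6, 70]
SUB      [-64]
PUSH 12  [-64, 12]
MUL      [-768]
PUSH 9   [-768, 9]
MOD      [-3]
PUSH 45  [-3, 45]
LT       [1]
PUSH 10  [1, 10]
SWAP     [10, 1]
POP      [10]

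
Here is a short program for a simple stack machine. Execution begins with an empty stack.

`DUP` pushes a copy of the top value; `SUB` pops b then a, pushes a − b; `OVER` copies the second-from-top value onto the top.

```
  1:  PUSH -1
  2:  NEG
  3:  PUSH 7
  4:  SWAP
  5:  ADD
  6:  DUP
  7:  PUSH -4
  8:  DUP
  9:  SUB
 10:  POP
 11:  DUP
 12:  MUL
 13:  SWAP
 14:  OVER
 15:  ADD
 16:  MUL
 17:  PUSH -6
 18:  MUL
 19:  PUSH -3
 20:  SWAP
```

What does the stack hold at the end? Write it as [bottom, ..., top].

PUSH -1  -1
NEG      1
PUSH 7   1 7
SWAP     7 1
ADD      8
DUP      8 8
PUSH -4  8 8 -4
DUP      8 8 -4 -4
SUB      8 8 0
POP      8 8
DUP      8 8 8
MUL      8 64
SWAP     64 8
OVER     64 8 64
ADD      64 72
MUL      4608
PUSH -6  4608 -6
MUL      -27648
PUSH -3  -27648 -3
SWAP     -3 -27648

[-3, -27648]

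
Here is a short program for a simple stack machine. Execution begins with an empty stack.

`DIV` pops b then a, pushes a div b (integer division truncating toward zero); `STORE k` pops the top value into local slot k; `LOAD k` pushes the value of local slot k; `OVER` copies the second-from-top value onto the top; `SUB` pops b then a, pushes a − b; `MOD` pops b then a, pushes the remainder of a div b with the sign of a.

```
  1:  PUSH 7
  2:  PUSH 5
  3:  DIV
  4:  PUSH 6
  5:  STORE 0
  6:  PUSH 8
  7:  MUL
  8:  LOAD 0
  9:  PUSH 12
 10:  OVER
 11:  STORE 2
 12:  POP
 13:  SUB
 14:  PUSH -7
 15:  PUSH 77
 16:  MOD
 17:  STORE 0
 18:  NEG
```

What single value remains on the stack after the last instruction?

PUSH 7  : [7]
PUSH 5  : [7, 5]
DIV     : [1]
PUSH 6  : [1, 6]
STORE 0 : [1]
PUSH 8  : [1, 8]
MUL     : [8]
LOAD 0  : [8, 6]
PUSH 12 : [8, 6, 12]
OVER    : [8, 6, 12, 6]
STORE 2 : [8, 6, 12]
POP     : [8, 6]
SUB     : [2]
PUSH -7 : [2, -7]
PUSH 77 : [2, -7, 77]
MOD     : [2, -7]
STORE 0 : [2]
NEG     : [-2]

-2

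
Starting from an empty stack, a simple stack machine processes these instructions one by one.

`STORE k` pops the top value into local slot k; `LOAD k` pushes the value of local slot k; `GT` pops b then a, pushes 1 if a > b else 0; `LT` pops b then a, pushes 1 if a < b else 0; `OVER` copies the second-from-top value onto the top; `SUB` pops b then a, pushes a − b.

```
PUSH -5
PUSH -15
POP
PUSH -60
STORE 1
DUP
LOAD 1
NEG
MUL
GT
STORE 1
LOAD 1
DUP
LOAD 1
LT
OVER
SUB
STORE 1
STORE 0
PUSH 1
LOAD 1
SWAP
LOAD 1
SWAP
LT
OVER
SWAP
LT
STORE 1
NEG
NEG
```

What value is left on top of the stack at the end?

PUSH -5  : -5
PUSH -15 : -5 -15
POP      : -5
PUSH -60 : -5 -60
STORE 1  : -5
DUP      : -5 -5
LOAD 1   : -5 -5 -60
NEG      : -5 -5 60
MUL      : -5 -300
GT       : 1
STORE 1  : (empty)
LOAD 1   : 1
DUP      : 1 1
LOAD 1   : 1 1 1
LT       : 1 0
OVER     : 1 0 1
SUB      : 1 -1
STORE 1  : 1
STORE 0  : (empty)
PUSH 1   : 1
LOAD 1   : 1 -1
SWAP     : -1 1
LOAD 1   : -1 1 -1
SWAP     : -1 -1 1
LT       : -1 1
OVER     : -1 1 -1
SWAP     : -1 -1 1
LT       : -1 1
STORE 1  : -1
NEG      : 1
NEG      : -1

-1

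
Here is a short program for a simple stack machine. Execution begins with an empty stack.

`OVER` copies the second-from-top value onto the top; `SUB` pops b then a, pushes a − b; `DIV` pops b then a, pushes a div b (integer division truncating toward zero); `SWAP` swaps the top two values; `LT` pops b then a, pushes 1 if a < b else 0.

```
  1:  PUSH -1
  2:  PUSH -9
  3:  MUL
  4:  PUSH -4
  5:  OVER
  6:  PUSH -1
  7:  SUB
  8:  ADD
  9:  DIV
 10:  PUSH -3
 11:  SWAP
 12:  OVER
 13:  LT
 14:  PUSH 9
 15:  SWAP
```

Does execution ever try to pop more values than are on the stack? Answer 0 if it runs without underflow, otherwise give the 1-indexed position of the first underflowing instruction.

0

PUSH -1 : -1
PUSH -9 : -1 -9
MUL     : 9
PUSH -4 : 9 -4
OVER    : 9 -4 9
PUSH -1 : 9 -4 9 -1
SUB     : 9 -4 10
ADD     : 9 6
DIV     : 1
PUSH -3 : 1 -3
SWAP    : -3 1
OVER    : -3 1 -3
LT      : -3 0
PUSH 9  : -3 0 9
SWAP    : -3 9 0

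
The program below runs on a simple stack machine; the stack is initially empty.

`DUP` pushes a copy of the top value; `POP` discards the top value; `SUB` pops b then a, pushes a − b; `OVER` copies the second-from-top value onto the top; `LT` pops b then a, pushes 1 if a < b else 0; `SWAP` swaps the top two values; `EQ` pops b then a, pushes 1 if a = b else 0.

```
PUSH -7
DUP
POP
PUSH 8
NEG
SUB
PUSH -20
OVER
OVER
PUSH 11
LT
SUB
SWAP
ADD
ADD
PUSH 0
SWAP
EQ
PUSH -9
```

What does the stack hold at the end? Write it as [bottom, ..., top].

PUSH -7  : -7
DUP      : -7 -7
POP      : -7
PUSH 8   : -7 8
NEG      : -7 -8
SUB      : 1
PUSH -20 : 1 -20
OVER     : 1 -20 1
OVER     : 1 -20 1 -20
PUSH 11  : 1 -20 1 -20 11
LT       : 1 -20 1 1
SUB      : 1 -20 0
SWAP     : 1 0 -20
ADD      : 1 -20
ADD      : -19
PUSH 0   : -19 0
SWAP     : 0 -19
EQ       : 0
PUSH -9  : 0 -9

[0, -9]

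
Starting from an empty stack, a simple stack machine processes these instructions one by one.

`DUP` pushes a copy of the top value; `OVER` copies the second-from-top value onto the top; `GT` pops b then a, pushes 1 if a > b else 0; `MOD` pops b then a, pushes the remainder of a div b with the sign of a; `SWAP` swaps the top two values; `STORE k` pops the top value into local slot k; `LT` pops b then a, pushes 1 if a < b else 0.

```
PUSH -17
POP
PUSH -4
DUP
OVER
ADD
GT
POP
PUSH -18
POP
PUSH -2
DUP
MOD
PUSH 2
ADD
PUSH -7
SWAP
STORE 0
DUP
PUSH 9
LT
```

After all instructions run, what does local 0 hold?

PUSH -17  [-17]
POP       []
PUSH -4   [-4]
DUP       [-4, -4]
OVER      [-4, -4, -4]
ADD       [-4, -8]
GT        [1]
POP       []
PUSH -18  [-18]
POP       []
PUSH -2   [-2]
DUP       [-2, -2]
MOD       [0]
PUSH 2    [0, 2]
ADD       [2]
PUSH -7   [2, -7]
SWAP      [-7, 2]
STORE 0   [-7]
DUP       [-7, -7]
PUSH 9    [-7, -7, 9]
LT        [-7, 1]

2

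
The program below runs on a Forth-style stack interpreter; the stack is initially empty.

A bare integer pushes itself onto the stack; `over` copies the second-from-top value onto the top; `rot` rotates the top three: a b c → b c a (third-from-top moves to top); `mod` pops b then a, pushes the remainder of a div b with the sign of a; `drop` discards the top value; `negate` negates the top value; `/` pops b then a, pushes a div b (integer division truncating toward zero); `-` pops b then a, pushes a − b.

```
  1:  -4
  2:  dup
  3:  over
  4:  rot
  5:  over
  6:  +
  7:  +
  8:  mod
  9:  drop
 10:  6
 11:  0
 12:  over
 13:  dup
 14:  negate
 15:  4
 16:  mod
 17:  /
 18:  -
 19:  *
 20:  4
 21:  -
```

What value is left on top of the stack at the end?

-4      [-4]
dup     [-4, -4]
over    [-4, -4, -4]
rot     [-4, -4, -4]
over    [-4, -4, -4, -4]
+       [-4, -4, -8]
+       [-4, -12]
mod     [-4]
drop    []
6       [6]
0       [6, 0]
over    [6, 0, 6]
dup     [6, 0, 6, 6]
negate  [6, 0, 6, -6]
4       [6, 0, 6, -6, 4]
mod     [6, 0, 6, -2]
/       [6, 0, -3]
-       [6, 3]
*       [18]
4       [18, 4]
-       [14]

14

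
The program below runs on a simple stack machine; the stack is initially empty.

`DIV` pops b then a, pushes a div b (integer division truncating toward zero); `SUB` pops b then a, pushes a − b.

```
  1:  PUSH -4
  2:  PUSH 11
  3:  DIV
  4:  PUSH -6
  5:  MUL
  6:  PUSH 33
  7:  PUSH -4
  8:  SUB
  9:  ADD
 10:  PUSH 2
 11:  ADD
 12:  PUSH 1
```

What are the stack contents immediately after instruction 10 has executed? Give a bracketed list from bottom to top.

PUSH -4 : [-4]
PUSH 11 : [-4, 11]
DIV     : [0]
PUSH -6 : [0, -6]
MUL     : [0]
PUSH 33 : [0, 33]
PUSH -4 : [0, 33, -4]
SUB     : [0, 37]
ADD     : [37]
PUSH 2  : [37, 2]

[37, 2]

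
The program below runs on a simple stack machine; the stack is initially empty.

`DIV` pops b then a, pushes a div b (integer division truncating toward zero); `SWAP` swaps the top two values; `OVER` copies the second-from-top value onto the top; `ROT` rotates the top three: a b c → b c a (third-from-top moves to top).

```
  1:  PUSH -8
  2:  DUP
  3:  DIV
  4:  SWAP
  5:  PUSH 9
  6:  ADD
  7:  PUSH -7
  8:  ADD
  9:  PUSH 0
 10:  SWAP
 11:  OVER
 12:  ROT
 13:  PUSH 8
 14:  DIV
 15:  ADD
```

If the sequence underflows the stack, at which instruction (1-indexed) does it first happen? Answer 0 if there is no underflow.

4

PUSH -8 : [-8]
DUP     : [-8, -8]
DIV     : [1]
SWAP  — needs 2 operands, stack has 1 → underflow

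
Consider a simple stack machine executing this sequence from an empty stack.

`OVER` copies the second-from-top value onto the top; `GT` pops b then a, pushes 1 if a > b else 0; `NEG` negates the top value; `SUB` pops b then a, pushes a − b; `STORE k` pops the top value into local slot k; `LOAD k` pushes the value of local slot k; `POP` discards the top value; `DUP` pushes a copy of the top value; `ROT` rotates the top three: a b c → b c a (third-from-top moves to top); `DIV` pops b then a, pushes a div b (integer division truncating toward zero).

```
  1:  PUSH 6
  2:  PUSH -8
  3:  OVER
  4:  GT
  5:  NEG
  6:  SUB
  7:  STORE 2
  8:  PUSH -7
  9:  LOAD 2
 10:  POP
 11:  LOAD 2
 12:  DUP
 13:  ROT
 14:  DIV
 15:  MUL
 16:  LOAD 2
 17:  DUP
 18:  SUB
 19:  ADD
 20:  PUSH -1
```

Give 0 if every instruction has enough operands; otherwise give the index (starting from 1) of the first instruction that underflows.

PUSH 6  → [6]
PUSH -8 → [6, -8]
OVER    → [6, -8, 6]
GT      → [6, 0]
NEG     → [6, 0]
SUB     → [6]
STORE 2 → []
PUSH -7 → [-7]
LOAD 2  → [-7, 6]
POP     → [-7]
LOAD 2  → [-7, 6]
DUP     → [-7, 6, 6]
ROT     → [6, 6, -7]
DIV     → [6, 0]
MUL     → [0]
LOAD 2  → [0, 6]
DUP     → [0, 6, 6]
SUB     → [0, 0]
ADD     → [0]
PUSH -1 → [0, -1]

0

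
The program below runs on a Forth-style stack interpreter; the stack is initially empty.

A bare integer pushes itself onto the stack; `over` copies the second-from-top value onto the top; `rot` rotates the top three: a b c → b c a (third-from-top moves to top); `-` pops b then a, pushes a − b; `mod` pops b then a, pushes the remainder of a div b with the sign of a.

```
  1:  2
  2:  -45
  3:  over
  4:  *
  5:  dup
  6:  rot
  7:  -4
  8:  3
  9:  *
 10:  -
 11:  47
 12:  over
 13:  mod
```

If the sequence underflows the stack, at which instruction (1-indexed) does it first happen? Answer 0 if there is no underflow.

0

2     2
-45   2 -45
over  2 -45 2
*     2 -90
dup   2 -90 -90
rot   -90 -90 2
-4    -90 -90 2 -4
3     -90 -90 2 -4 3
*     -90 -90 2 -12
-     -90 -90 14
47    -90 -90 14 47
over  -90 -90 14 47 14
mod   -90 -90 14 5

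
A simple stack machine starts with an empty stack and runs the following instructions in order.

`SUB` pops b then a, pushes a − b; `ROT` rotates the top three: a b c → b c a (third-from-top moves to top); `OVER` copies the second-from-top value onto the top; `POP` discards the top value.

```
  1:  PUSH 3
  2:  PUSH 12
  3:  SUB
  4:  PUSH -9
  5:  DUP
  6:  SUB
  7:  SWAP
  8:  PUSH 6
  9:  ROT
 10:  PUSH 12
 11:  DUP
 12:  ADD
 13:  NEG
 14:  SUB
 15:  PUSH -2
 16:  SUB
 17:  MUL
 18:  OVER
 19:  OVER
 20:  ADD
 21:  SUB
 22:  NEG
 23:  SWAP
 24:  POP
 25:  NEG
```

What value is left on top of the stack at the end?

9

PUSH 3  -> 3
PUSH 12 -> 3 12
SUB     -> -9
PUSH -9 -> -9 -9
DUP     -> -9 -9 -9
SUB     -> -9 0
SWAP    -> 0 -9
PUSH 6  -> 0 -9 6
ROT     -> -9 6 0
PUSH 12 -> -9 6 0 12
DUP     -> -9 6 0 12 12
ADD     -> -9 6 0 24
NEG     -> -9 6 0 -24
SUB     -> -9 6 24
PUSH -2 -> -9 6 24 -2
SUB     -> -9 6 26
MUL     -> -9 156
OVER    -> -9 156 -9
OVER    -> -9 156 -9 156
ADD     -> -9 156 147
SUB     -> -9 9
NEG     -> -9 -9
SWAP    -> -9 -9
POP     -> -9
NEG     -> 9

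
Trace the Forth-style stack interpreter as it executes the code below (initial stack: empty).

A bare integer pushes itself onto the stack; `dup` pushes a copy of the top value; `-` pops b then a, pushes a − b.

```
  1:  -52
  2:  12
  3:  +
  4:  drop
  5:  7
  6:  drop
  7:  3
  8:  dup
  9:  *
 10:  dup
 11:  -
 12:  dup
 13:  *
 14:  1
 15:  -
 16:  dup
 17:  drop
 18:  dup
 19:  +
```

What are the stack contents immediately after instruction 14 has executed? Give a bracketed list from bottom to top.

[0, 1]

-52  : [-52]
12   : [-52, 12]
+    : [-40]
drop : []
7    : [7]
drop : []
3    : [3]
dup  : [3, 3]
*    : [9]
dup  : [9, 9]
-    : [0]
dup  : [0, 0]
*    : [0]
1    : [0, 1]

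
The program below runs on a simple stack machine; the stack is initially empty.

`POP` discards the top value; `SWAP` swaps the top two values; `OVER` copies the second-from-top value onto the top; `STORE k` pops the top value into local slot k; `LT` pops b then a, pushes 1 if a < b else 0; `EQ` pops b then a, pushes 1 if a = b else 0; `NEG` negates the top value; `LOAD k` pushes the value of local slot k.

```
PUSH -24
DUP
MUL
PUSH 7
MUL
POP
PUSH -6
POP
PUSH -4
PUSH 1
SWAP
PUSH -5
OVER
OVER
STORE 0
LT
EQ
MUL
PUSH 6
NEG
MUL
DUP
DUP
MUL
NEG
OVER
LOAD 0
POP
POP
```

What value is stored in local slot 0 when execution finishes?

PUSH -24  -24
DUP       -24 -24
MUL       576
PUSH 7    576 7
MUL       4032
POP       (empty)
PUSH -6   -6
POP       (empty)
PUSH -4   -4
PUSH 1    -4 1
SWAP      1 -4
PUSH -5   1 -4 -5
OVER      1 -4 -5 -4
OVER      1 -4 -5 -4 -5
STORE 0   1 -4 -5 -4
LT        1 -4 1
EQ        1 0
MUL       0
PUSH 6    0 6
NEG       0 -6
MUL       0
DUP       0 0
DUP       0 0 0
MUL       0 0
NEG       0 0
OVER      0 0 0
LOAD 0    0 0 0 -5
POP       0 0 0
POP       0 0

-5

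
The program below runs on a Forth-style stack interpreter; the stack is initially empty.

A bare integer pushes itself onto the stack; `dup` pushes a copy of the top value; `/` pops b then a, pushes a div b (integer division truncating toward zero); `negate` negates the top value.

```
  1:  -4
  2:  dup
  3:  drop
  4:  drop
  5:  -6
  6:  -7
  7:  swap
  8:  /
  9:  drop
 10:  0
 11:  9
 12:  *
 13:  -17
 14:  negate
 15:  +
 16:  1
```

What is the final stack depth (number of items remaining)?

2

-4     -> -4
dup    -> -4 -4
drop   -> -4
drop   -> (empty)
-6     -> -6
-7     -> -6 -7
swap   -> -7 -6
/      -> 1
drop   -> (empty)
0      -> 0
9      -> 0 9
*      -> 0
-17    -> 0 -17
negate -> 0 17
+      -> 17
1      -> 17 1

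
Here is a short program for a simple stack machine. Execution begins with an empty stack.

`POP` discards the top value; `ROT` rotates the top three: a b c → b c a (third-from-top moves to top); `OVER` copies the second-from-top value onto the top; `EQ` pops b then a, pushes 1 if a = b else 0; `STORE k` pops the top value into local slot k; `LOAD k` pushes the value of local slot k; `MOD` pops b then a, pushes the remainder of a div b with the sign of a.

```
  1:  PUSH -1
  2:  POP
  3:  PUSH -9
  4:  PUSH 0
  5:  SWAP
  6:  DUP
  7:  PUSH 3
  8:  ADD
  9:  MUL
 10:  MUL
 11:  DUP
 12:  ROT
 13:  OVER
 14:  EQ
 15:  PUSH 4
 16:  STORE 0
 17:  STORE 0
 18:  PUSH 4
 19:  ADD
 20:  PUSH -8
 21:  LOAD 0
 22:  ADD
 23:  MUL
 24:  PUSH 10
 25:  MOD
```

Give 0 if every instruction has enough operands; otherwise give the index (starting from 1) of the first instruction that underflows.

PUSH -1 → -1
POP     → (empty)
PUSH -9 → -9
PUSH 0  → -9 0
SWAP    → 0 -9
DUP     → 0 -9 -9
PUSH 3  → 0 -9 -9 3
ADD     → 0 -9 -6
MUL     → 0 54
MUL     → 0
DUP     → 0 0
ROT  — needs 3 operands, stack has 2 → underflow

12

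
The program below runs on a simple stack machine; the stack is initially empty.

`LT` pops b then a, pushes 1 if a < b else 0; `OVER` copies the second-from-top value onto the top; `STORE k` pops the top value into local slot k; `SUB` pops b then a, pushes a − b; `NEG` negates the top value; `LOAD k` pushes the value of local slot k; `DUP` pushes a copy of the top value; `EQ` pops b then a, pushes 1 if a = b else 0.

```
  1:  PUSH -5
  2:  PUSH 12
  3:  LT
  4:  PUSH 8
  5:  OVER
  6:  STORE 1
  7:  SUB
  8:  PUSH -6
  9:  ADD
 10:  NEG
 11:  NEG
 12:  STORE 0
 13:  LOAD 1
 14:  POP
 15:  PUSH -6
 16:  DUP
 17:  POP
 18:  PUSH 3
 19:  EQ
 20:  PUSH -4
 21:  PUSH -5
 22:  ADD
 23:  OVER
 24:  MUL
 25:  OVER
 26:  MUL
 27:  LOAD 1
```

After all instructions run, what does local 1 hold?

1

PUSH -5 : [-5]
PUSH 12 : [-5, 12]
LT      : [1]
PUSH 8  : [1, 8]
OVER    : [1, 8, 1]
STORE 1 : [1, 8]
SUB     : [-7]
PUSH -6 : [-7, -6]
ADD     : [-13]
NEG     : [13]
NEG     : [-13]
STORE 0 : []
LOAD 1  : [1]
POP     : []
PUSH -6 : [-6]
DUP     : [-6, -6]
POP     : [-6]
PUSH 3  : [-6, 3]
EQ      : [0]
PUSH -4 : [0, -4]
PUSH -5 : [0, -4, -5]
ADD     : [0, -9]
OVER    : [0, -9, 0]
MUL     : [0, 0]
OVER    : [0, 0, 0]
MUL     : [0, 0]
LOAD 1  : [0, 0, 1]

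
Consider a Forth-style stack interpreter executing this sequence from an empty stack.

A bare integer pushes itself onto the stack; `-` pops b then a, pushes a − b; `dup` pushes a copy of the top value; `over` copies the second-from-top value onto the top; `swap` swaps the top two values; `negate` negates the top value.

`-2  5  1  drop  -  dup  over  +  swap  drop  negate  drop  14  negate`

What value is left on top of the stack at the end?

-2     -> [-2]
5      -> [-2, 5]
1      -> [-2, 5, 1]
drop   -> [-2, 5]
-      -> [-7]
dup    -> [-7, -7]
over   -> [-7, -7, -7]
+      -> [-7, -14]
swap   -> [-14, -7]
drop   -> [-14]
negate -> [14]
drop   -> []
14     -> [14]
negate -> [-14]

-14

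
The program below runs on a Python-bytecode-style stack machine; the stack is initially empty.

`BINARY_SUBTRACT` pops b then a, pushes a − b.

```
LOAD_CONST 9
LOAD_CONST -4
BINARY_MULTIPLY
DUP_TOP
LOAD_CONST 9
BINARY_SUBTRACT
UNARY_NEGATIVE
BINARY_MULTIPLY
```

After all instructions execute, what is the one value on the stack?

-1620

LOAD_CONST 9    → 9
LOAD_CONST -4   → 9 -4
BINARY_MULTIPLY → -36
DUP_TOP         → -36 -36
LOAD_CONST 9    → -36 -36 9
BINARY_SUBTRACT → -36 -45
UNARY_NEGATIVE  → -36 45
BINARY_MULTIPLY → -1620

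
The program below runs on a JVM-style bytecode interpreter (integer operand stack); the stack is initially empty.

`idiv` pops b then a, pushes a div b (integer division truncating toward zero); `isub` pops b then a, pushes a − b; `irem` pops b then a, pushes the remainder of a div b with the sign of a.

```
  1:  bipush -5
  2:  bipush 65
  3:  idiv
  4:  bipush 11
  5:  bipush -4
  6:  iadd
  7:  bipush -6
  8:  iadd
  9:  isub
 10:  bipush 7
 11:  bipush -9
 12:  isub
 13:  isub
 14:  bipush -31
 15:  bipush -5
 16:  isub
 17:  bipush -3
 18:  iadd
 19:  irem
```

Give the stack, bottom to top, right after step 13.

[-17]

bipush -5 : [-5]
bipush 65 : [-5, 65]
idiv      : [0]
bipush 11 : [0, 11]
bipush -4 : [0, 11, -4]
iadd      : [0, 7]
bipush -6 : [0, 7, -6]
iadd      : [0, 1]
isub      : [-1]
bipush 7  : [-1, 7]
bipush -9 : [-1, 7, -9]
isub      : [-1, 16]
isub      : [-17]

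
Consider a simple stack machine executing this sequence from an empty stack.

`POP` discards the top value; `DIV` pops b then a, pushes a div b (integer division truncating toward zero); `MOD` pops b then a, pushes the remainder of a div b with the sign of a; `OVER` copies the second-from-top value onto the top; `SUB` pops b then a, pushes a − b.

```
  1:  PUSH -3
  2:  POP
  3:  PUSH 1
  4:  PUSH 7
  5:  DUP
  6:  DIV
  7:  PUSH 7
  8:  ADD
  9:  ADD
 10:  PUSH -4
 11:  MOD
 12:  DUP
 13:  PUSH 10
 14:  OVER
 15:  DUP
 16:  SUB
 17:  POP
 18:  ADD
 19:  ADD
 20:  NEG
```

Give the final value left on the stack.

-12

PUSH -3 → [-3]
POP     → []
PUSH 1  → [1]
PUSH 7  → [1, 7]
DUP     → [1, 7, 7]
DIV     → [1, 1]
PUSH 7  → [1, 1, 7]
ADD     → [1, 8]
ADD     → [9]
PUSH -4 → [9, -4]
MOD     → [1]
DUP     → [1, 1]
PUSH 10 → [1, 1, 10]
OVER    → [1, 1, 10, 1]
DUP     → [1, 1, 10, 1, 1]
SUB     → [1, 1, 10, 0]
POP     → [1, 1, 10]
ADD     → [1, 11]
ADD     → [12]
NEG     → [-12]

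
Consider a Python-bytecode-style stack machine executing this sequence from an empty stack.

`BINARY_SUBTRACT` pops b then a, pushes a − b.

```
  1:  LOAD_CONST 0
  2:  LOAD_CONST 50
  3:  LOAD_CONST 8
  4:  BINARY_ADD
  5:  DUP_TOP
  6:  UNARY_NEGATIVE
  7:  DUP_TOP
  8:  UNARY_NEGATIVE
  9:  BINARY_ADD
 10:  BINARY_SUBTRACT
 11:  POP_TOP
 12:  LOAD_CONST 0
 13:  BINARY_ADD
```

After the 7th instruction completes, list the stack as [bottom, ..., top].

[0, 58, -58, -58]

LOAD_CONST 0   -> 0
LOAD_CONST 50  -> 0 50
LOAD_CONST 8   -> 0 50 8
BINARY_ADD     -> 0 58
DUP_TOP        -> 0 58 58
UNARY_NEGATIVE -> 0 58 -58
DUP_TOP        -> 0 58 -58 -58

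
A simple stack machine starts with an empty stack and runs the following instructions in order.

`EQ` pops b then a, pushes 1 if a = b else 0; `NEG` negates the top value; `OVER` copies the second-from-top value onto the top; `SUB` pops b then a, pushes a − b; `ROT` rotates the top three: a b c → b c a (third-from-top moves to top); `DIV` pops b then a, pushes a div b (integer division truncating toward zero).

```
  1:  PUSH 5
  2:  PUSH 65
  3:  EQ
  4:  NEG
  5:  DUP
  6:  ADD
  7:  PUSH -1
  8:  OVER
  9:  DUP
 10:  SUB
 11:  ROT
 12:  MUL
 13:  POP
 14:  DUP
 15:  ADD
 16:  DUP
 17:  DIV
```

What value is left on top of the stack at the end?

PUSH 5  -> [5]
PUSH 65 -> [5, 65]
EQ      -> [0]
NEG     -> [0]
DUP     -> [0, 0]
ADD     -> [0]
PUSH -1 -> [0, -1]
OVER    -> [0, -1, 0]
DUP     -> [0, -1, 0, 0]
SUB     -> [0, -1, 0]
ROT     -> [-1, 0, 0]
MUL     -> [-1, 0]
POP     -> [-1]
DUP     -> [-1, -1]
ADD     -> [-2]
DUP     -> [-2, -2]
DIV     -> [1]

1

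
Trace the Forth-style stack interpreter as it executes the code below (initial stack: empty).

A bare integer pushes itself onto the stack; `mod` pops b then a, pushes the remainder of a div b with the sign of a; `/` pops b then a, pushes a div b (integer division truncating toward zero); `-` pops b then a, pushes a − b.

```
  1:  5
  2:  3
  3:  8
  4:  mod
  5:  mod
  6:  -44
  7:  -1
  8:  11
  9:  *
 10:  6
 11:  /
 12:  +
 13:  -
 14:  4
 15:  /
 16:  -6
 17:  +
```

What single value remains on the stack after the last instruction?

5   -> [5]
3   -> [5, 3]
8   -> [5, 3, 8]
mod -> [5, 3]
mod -> [2]
-44 -> [2, -44]
-1  -> [2, -44, -1]
11  -> [2, -44, -1, 11]
*   -> [2, -44, -11]
6   -> [2, -44, -11, 6]
/   -> [2, -44, -1]
+   -> [2, -45]
-   -> [47]
4   -> [47, 4]
/   -> [11]
-6  -> [11, -6]
+   -> [5]

5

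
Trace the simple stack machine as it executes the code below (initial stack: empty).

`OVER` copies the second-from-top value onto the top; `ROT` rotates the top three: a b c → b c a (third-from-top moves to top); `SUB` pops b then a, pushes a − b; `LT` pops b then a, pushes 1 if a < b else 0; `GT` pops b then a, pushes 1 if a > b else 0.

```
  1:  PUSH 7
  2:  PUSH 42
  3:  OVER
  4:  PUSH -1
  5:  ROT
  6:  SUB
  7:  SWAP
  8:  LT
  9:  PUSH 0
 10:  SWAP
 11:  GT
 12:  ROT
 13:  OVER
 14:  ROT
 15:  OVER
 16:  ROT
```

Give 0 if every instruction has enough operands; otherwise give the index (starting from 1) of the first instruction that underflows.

12

PUSH 7  : 7
PUSH 42 : 7 42
OVER    : 7 42 7
PUSH -1 : 7 42 7 -1
ROT     : 7 7 -1 42
SUB     : 7 7 -43
SWAP    : 7 -43 7
LT      : 7 1
PUSH 0  : 7 1 0
SWAP    : 7 0 1
GT      : 7 0
ROT  — needs 3 operands, stack has 2 → underflow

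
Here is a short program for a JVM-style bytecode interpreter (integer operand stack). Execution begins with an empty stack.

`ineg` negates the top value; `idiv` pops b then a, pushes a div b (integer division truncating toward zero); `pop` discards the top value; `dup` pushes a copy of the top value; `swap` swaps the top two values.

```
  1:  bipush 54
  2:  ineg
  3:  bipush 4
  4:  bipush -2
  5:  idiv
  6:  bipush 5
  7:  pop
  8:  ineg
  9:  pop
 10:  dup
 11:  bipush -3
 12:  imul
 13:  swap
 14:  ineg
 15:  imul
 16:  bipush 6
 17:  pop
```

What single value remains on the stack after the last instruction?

bipush 54  54
ineg       -54
bipush 4   -54 4
bipush -2  -54 4 -2
idiv       -54 -2
bipush 5   -54 -2 5
pop        -54 -2
ineg       -54 2
pop        -54
dup        -54 -54
bipush -3  -54 -54 -3
imul       -54 162
swap       162 -54
ineg       162 54
imul       8748
bipush 6   8748 6
pop        8748

8748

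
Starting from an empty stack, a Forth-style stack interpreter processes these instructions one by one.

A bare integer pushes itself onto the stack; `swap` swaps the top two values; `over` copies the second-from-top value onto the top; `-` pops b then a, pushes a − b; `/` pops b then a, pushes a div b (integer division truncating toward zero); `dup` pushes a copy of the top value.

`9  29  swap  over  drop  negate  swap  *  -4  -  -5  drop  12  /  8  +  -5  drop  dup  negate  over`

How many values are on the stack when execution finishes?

3

9       9
29      9 29
swap    29 9
over    29 9 29
drop    29 9
negate  29 -9
swap    -9 29
*       -261
-4      -261 -4
-       -257
-5      -257 -5
drop    -257
12      -257 12
/       -21
8       -21 8
+       -13
-5      -13 -5
drop    -13
dup     -13 -13
negate  -13 13
over    -13 13 -13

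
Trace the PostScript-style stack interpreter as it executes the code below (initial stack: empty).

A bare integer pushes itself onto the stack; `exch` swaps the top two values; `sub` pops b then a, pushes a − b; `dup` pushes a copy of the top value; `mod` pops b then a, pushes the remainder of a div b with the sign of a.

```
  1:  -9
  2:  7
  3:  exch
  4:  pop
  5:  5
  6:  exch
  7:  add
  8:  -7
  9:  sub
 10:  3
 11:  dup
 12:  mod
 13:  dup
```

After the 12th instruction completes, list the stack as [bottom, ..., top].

[19, 0]

-9   -> -9
7    -> -9 7
exch -> 7 -9
pop  -> 7
5    -> 7 5
exch -> 5 7
add  -> 12
-7   -> 12 -7
sub  -> 19
3    -> 19 3
dup  -> 19 3 3
mod  -> 19 0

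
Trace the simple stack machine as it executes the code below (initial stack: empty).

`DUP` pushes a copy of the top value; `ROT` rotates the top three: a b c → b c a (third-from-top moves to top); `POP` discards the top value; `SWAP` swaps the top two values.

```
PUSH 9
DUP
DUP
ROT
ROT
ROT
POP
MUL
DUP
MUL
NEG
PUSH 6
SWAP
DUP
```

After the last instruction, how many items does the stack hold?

3

PUSH 9 → 9
DUP    → 9 9
DUP    → 9 9 9
ROT    → 9 9 9
ROT    → 9 9 9
ROT    → 9 9 9
POP    → 9 9
MUL    → 81
DUP    → 81 81
MUL    → 6561
NEG    → -6561
PUSH 6 → -6561 6
SWAP   → 6 -6561
DUP    → 6 -6561 -6561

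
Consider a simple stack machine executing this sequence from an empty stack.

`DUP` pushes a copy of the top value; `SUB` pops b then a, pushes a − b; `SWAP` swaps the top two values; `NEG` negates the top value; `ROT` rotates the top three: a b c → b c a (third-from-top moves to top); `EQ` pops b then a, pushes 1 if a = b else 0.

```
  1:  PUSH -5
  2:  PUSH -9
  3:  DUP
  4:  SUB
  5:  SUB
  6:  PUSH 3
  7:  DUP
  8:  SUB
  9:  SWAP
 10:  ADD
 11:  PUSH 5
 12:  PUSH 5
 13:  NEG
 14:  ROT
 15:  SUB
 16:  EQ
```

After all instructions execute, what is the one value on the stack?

0

PUSH -5  -5
PUSH -9  -5 -9
DUP      -5 -9 -9
SUB      -5 0
SUB      -5
PUSH 3   -5 3
DUP      -5 3 3
SUB      -5 0
SWAP     0 -5
ADD      -5
PUSH 5   -5 5
PUSH 5   -5 5 5
NEG      -5 5 -5
ROT      5 -5 -5
SUB      5 0
EQ       0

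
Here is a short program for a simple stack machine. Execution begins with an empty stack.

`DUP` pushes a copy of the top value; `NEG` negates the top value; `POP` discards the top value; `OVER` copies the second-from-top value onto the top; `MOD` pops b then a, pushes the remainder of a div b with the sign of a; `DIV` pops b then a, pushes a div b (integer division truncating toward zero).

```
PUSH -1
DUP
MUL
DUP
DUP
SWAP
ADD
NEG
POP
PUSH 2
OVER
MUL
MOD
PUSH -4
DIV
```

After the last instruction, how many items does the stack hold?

PUSH -1 -> [-1]
DUP     -> [-1, -1]
MUL     -> [1]
DUP     -> [1, 1]
DUP     -> [1, 1, 1]
SWAP    -> [1, 1, 1]
ADD     -> [1, 2]
NEG     -> [1, -2]
POP     -> [1]
PUSH 2  -> [1, 2]
OVER    -> [1, 2, 1]
MUL     -> [1, 2]
MOD     -> [1]
PUSH -4 -> [1, -4]
DIV     -> [0]

1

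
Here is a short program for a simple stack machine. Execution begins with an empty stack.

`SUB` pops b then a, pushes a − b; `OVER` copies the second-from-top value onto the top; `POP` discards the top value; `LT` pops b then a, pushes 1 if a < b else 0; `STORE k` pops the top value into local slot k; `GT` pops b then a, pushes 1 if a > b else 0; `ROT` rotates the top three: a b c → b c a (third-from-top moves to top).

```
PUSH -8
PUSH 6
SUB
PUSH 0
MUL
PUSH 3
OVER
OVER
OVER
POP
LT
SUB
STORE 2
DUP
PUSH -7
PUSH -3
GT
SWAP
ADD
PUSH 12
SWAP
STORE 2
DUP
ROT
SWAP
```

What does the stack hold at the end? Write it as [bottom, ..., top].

[12, 0, 12]

PUSH -8  -8
PUSH 6   -8 6
SUB      -14
PUSH 0   -14 0
MUL      0
PUSH 3   0 3
OVER     0 3 0
OVER     0 3 0 3
OVER     0 3 0 3 0
POP      0 3 0 3
LT       0 3 1
SUB      0 2
STORE 2  0
DUP      0 0
PUSH -7  0 0 -7
PUSH -3  0 0 -7 -3
GT       0 0 0
SWAP     0 0 0
ADD      0 0
PUSH 12  0 0 12
SWAP     0 12 0
STORE 2  0 12
DUP      0 12 12
ROT      12 12 0
SWAP     12 0 12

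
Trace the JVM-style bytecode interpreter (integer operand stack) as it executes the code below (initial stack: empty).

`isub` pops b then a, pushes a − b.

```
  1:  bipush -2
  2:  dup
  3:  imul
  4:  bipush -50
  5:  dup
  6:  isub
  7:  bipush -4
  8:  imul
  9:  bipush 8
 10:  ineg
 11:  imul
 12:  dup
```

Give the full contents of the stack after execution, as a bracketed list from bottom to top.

bipush -2  -> [-2]
dup        -> [-2, -2]
imul       -> [4]
bipush -50 -> [4, -50]
dup        -> [4, -50, -50]
isub       -> [4, 0]
bipush -4  -> [4, 0, -4]
imul       -> [4, 0]
bipush 8   -> [4, 0, 8]
ineg       -> [4, 0, -8]
imul       -> [4, 0]
dup        -> [4, 0, 0]

[4, 0, 0]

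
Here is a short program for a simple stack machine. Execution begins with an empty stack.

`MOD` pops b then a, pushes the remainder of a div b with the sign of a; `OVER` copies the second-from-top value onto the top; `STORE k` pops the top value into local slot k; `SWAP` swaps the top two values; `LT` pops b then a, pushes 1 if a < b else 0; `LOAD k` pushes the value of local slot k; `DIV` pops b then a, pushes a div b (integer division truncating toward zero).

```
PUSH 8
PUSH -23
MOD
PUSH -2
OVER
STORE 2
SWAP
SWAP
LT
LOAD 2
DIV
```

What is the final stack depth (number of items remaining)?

PUSH 8   : 8
PUSH -23 : 8 -23
MOD      : 8
PUSH -2  : 8 -2
OVER     : 8 -2 8
STORE 2  : 8 -2
SWAP     : -2 8
SWAP     : 8 -2
LT       : 0
LOAD 2   : 0 8
DIV      : 0

1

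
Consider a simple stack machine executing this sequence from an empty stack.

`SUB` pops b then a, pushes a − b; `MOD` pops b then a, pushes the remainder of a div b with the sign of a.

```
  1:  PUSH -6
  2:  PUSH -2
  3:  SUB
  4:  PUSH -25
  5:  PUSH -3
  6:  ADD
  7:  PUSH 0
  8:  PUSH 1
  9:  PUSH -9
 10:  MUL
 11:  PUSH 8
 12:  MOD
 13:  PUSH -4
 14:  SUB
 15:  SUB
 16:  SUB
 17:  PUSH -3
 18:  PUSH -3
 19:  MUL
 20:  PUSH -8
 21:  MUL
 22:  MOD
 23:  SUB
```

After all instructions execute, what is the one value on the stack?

21

PUSH -6  : -6
PUSH -2  : -6 -2
SUB      : -4
PUSH -25 : -4 -25
PUSH -3  : -4 -25 -3
ADD      : -4 -28
PUSH 0   : -4 -28 0
PUSH 1   : -4 -28 0 1
PUSH -9  : -4 -28 0 1 -9
MUL      : -4 -28 0 -9
PUSH 8   : -4 -28 0 -9 8
MOD      : -4 -28 0 -1
PUSH -4  : -4 -28 0 -1 -4
SUB      : -4 -28 0 3
SUB      : -4 -28 -3
SUB      : -4 -25
PUSH -3  : -4 -25 -3
PUSH -3  : -4 -25 -3 -3
MUL      : -4 -25 9
PUSH -8  : -4 -25 9 -8
MUL      : -4 -25 -72
MOD      : -4 -25
SUB      : 21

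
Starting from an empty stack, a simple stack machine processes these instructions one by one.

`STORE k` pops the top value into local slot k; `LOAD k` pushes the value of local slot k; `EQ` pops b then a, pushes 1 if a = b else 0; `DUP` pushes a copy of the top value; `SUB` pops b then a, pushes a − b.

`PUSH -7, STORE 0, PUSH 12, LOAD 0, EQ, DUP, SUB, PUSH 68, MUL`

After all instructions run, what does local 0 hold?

PUSH -7 → [-7]
STORE 0 → []
PUSH 12 → [12]
LOAD 0  → [12, -7]
EQ      → [0]
DUP     → [0, 0]
SUB     → [0]
PUSH 68 → [0, 68]
MUL     → [0]

-7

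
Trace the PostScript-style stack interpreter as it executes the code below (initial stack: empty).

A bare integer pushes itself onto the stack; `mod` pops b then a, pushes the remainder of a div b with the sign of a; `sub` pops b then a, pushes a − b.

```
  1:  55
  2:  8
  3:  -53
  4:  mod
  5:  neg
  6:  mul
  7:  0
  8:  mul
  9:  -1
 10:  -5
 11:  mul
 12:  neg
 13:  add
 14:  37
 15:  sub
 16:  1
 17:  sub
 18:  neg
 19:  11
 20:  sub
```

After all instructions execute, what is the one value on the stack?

55  : 55
8   : 55 8
-53 : 55 8 -53
mod : 55 8
neg : 55 -8
mul : -440
0   : -440 0
mul : 0
-1  : 0 -1
-5  : 0 -1 -5
mul : 0 5
neg : 0 -5
add : -5
37  : -5 37
sub : -42
1   : -42 1
sub : -43
neg : 43
11  : 43 11
sub : 32

32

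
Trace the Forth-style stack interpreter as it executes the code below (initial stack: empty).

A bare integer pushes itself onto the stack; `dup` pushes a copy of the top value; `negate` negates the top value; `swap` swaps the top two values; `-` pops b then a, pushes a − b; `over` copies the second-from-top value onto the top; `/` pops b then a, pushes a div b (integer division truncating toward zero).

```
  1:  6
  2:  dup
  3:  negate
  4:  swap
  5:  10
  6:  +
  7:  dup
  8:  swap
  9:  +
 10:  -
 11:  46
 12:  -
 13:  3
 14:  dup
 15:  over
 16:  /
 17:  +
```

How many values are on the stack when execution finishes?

6      -> [6]
dup    -> [6, 6]
negate -> [6, -6]
swap   -> [-6, 6]
10     -> [-6, 6, 10]
+      -> [-6, 16]
dup    -> [-6, 16, 16]
swap   -> [-6, 16, 16]
+      -> [-6, 32]
-      -> [-38]
46     -> [-38, 46]
-      -> [-84]
3      -> [-84, 3]
dup    -> [-84, 3, 3]
over   -> [-84, 3, 3, 3]
/      -> [-84, 3, 1]
+      -> [-84, 4]

2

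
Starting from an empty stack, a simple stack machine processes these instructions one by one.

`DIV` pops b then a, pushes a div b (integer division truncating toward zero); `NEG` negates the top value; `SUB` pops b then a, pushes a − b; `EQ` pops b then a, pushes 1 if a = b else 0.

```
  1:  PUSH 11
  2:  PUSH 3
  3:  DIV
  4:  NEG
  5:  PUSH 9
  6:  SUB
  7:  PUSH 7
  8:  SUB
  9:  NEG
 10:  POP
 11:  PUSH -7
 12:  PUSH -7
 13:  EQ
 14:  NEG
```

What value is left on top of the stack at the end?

PUSH 11 : 11
PUSH 3  : 11 3
DIV     : 3
NEG     : -3
PUSH 9  : -3 9
SUB     : -12
PUSH 7  : -12 7
SUB     : -19
NEG     : 19
POP     : (empty)
PUSH -7 : -7
PUSH -7 : -7 -7
EQ      : 1
NEG     : -1

-1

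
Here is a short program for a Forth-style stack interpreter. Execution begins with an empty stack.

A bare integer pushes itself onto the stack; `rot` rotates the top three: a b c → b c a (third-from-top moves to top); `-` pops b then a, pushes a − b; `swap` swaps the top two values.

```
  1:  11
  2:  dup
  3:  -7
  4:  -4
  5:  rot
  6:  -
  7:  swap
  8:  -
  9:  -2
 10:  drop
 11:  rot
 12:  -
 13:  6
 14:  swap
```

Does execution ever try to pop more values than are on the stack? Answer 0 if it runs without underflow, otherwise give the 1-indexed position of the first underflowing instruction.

11

11    [11]
dup   [11, 11]
-7    [11, 11, -7]
-4    [11, 11, -7, -4]
rot   [11, -7, -4, 11]
-     [11, -7, -15]
swap  [11, -15, -7]
-     [11, -8]
-2    [11, -8, -2]
drop  [11, -8]
rot  — needs 3 operands, stack has 2 → underflow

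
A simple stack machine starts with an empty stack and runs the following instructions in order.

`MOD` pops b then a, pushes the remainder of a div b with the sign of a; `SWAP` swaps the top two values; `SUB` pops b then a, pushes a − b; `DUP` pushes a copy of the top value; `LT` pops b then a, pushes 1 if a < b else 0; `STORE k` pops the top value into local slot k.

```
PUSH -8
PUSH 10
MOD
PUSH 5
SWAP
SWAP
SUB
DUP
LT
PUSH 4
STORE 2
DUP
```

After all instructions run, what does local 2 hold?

4

PUSH -8 → -8
PUSH 10 → -8 10
MOD     → -8
PUSH 5  → -8 5
SWAP    → 5 -8
SWAP    → -8 5
SUB     → -13
DUP     → -13 -13
LT      → 0
PUSH 4  → 0 4
STORE 2 → 0
DUP     → 0 0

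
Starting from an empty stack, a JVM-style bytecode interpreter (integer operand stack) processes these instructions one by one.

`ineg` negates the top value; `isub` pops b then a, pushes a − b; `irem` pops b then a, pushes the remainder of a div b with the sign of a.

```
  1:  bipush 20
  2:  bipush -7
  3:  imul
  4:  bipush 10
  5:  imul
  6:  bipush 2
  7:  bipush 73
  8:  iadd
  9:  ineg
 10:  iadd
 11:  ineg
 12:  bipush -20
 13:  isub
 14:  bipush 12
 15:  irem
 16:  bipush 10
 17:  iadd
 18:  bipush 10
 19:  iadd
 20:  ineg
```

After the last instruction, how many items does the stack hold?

1

bipush 20  : 20
bipush -7  : 20 -7
imul       : -140
bipush 10  : -140 10
imul       : -1400
bipush 2   : -1400 2
bipush 73  : -1400 2 73
iadd       : -1400 75
ineg       : -1400 -75
iadd       : -1475
ineg       : 1475
bipush -20 : 1475 -20
isub       : 1495
bipush 12  : 1495 12
irem       : 7
bipush 10  : 7 10
iadd       : 17
bipush 10  : 17 10
iadd       : 27
ineg       : -27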